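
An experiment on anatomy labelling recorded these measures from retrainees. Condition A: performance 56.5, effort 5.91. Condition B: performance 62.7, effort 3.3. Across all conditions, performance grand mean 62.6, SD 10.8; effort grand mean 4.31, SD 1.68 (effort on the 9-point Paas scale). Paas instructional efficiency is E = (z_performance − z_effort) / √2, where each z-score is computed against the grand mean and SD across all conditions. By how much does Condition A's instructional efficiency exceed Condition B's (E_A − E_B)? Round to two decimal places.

Condition A: z_P = (56.5 − 62.6)/10.8 = -0.5648; z_E = (5.91 − 4.31)/1.68 = 0.9524; E_A = (-0.5648 − 0.9524)/√2 = -1.0728.
Condition B: z_P = (62.7 − 62.6)/10.8 = 0.0093; z_E = (3.3 − 4.31)/1.68 = -0.6012; E_B = (0.0093 − (-0.6012))/√2 = 0.4317.
E_A − E_B = -1.0728 − 0.4317 = -1.5045 ≈ -1.50.

-1.50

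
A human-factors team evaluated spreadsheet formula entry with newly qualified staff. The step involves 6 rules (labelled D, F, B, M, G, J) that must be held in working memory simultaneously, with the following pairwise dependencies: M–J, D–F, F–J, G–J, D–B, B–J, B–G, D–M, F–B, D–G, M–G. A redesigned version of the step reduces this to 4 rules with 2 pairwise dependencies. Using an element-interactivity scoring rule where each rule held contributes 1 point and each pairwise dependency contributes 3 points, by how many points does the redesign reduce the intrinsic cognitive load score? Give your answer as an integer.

29

Original: 6 × 1 + 11 × 3 = 6 + 33 = 39.
Redesigned: 4 × 1 + 2 × 3 = 4 + 6 = 10.
Reduction = 39 − 10 = 29.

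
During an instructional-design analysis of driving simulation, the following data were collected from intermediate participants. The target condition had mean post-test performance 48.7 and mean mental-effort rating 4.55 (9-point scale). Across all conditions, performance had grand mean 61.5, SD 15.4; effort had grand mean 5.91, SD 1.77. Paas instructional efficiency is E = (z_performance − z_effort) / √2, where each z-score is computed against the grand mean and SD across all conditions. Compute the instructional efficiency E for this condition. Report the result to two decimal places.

z_performance = (48.7 − 61.5) / 15.4 = -12.8000 / 15.4 = -0.8312.
z_effort = (4.55 − 5.91) / 1.77 = -1.3600 / 1.77 = -0.7684.
z_P − z_E = -0.8312 − (-0.7684) = -0.0628.
E = -0.0628 / √2 = -0.0628 / 1.41421 = -0.0444 ≈ -0.04.

-0.04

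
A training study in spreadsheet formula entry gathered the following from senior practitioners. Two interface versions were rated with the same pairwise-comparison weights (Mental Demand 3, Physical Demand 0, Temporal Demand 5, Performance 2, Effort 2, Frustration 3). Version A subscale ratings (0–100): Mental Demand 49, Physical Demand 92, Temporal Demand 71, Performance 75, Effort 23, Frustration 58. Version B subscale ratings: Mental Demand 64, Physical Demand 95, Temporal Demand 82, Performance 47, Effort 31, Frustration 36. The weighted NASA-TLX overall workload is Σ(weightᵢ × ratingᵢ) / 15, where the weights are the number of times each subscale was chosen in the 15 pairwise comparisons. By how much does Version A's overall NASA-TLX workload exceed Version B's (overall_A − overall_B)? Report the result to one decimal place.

0.4

Version A weighted sum = 3·49 + 0·92 + 5·71 + 2·75 + 2·23 + 3·58 = 147 + 0 + 355 + 150 + 46 + 174 = 872; overall_A = 872/15 = 58.1333.
Version B weighted sum = 3·64 + 0·95 + 5·82 + 2·47 + 2·31 + 3·36 = 192 + 0 + 410 + 94 + 62 + 108 = 866; overall_B = 866/15 = 57.7333.
Difference = 58.1333 − 57.7333 = 0.4000 ≈ 0.4.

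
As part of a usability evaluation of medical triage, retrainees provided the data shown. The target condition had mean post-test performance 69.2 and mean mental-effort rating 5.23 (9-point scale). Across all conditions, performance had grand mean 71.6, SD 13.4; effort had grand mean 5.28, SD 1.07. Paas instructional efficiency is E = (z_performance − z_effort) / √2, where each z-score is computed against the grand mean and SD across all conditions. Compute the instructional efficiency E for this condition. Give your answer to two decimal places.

z_performance = (69.2 − 71.6) / 13.4 = -2.4000 / 13.4 = -0.1791.
z_effort = (5.23 − 5.28) / 1.07 = -0.0500 / 1.07 = -0.0467.
z_P − z_E = -0.1791 − (-0.0467) = -0.1324.
E = -0.1324 / √2 = -0.1324 / 1.41421 = -0.0936 ≈ -0.09.

-0.09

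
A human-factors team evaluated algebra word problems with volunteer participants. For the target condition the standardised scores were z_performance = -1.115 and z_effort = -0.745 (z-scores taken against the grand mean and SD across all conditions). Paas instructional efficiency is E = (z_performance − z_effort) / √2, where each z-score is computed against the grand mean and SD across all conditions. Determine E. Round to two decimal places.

z_P − z_E = -1.115 − (-0.745) = -0.3700.
E = -0.3700 / √2 = -0.3700 / 1.41421 = -0.2616 ≈ -0.26.

-0.26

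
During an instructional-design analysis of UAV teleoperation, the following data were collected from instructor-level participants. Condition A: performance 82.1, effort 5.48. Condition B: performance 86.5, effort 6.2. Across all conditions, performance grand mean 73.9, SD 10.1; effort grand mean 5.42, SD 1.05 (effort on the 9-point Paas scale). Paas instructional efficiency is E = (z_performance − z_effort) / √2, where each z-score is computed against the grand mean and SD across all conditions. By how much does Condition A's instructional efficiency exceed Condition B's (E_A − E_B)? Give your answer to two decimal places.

Condition A: z_P = (82.1 − 73.9)/10.1 = 0.8119; z_E = (5.48 − 5.42)/1.05 = 0.0571; E_A = (0.8119 − 0.0571)/√2 = 0.5337.
Condition B: z_P = (86.5 − 73.9)/10.1 = 1.2475; z_E = (6.2 − 5.42)/1.05 = 0.7429; E_B = (1.2475 − 0.7429)/√2 = 0.3568.
E_A − E_B = 0.5337 − 0.3568 = 0.1769 ≈ 0.18.

0.18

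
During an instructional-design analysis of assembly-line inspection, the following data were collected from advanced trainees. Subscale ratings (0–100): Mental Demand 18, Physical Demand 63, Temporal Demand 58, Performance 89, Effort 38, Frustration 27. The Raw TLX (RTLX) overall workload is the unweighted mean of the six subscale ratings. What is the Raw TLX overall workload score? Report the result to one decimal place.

Sum of ratings = 18 + 63 + 58 + 89 + 38 + 27 = 293.
RTLX = 293 / 6 = 48.8333 ≈ 48.8.

48.8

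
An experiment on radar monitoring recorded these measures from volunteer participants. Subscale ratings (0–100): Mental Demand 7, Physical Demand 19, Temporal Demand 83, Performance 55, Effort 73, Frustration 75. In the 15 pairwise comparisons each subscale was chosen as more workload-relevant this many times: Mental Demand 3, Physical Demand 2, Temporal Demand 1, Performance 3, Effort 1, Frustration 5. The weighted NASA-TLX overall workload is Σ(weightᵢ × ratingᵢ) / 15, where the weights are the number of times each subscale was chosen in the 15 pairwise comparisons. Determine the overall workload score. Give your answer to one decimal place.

The tallies are the weights (they sum to 15).
Weighted sum = 3·7 + 2·19 + 1·83 + 3·55 + 1·73 + 5·75
            = 21 + 38 + 83 + 165 + 73 + 375 = 755.
Overall workload = 755 / 15 = 50.3333 ≈ 50.3.

50.3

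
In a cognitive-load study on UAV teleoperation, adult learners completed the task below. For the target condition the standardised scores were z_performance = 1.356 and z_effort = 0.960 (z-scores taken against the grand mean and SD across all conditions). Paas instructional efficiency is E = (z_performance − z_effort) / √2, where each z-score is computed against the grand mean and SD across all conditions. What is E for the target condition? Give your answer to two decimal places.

0.28

z_P − z_E = 1.356 − 0.960 = 0.3960.
E = 0.3960 / √2 = 0.3960 / 1.41421 = 0.2800 ≈ 0.28.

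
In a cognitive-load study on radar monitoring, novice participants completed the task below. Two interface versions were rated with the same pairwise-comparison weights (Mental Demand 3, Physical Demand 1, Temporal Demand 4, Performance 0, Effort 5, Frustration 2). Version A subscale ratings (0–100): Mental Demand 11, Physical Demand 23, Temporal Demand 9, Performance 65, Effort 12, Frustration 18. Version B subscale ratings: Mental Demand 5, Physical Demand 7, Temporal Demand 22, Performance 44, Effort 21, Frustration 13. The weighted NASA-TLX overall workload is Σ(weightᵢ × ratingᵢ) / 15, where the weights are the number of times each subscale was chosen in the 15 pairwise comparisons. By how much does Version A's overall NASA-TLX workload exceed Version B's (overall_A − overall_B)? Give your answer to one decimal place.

-3.5

Version A weighted sum = 3·11 + 1·23 + 4·9 + 0·65 + 5·12 + 2·18 = 33 + 23 + 36 + 0 + 60 + 36 = 188; overall_A = 188/15 = 12.5333.
Version B weighted sum = 3·5 + 1·7 + 4·22 + 0·44 + 5·21 + 2·13 = 15 + 7 + 88 + 0 + 105 + 26 = 241; overall_B = 241/15 = 16.0667.
Difference = 12.5333 − 16.0667 = -3.5334 ≈ -3.5.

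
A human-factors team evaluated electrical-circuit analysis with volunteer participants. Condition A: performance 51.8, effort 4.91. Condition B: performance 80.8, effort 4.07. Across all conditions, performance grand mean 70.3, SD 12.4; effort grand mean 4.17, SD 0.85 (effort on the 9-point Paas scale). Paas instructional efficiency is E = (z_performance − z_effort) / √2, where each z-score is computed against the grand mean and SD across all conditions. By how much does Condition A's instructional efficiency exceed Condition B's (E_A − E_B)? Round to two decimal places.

Condition A: z_P = (51.8 − 70.3)/12.4 = -1.4919; z_E = (4.91 − 4.17)/0.85 = 0.8706; E_A = (-1.4919 − 0.8706)/√2 = -1.6705.
Condition B: z_P = (80.8 − 70.3)/12.4 = 0.8468; z_E = (4.07 − 4.17)/0.85 = -0.1176; E_B = (0.8468 − (-0.1176))/√2 = 0.6819.
E_A − E_B = -1.6705 − 0.6819 = -2.3524 ≈ -2.35.

-2.35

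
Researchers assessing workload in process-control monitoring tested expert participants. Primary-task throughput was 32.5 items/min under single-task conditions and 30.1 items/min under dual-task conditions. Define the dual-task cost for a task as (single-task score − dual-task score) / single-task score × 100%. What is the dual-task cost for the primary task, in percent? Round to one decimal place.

7.4

Cost = (32.5 − 30.1) / 32.5 × 100%
     = 2.4000 / 32.5 × 100% = 7.3846%.
≈ 7.4%.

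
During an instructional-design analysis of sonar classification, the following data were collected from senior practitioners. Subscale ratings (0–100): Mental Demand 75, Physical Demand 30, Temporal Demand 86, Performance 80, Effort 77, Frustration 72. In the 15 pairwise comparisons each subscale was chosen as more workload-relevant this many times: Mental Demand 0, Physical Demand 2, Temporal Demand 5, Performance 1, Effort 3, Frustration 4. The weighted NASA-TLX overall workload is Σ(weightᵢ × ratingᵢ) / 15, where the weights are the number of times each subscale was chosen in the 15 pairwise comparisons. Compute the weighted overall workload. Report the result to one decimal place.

72.6

The tallies are the weights (they sum to 15).
Weighted sum = 0·75 + 2·30 + 5·86 + 1·80 + 3·77 + 4·72
            = 0 + 60 + 430 + 80 + 231 + 288 = 1089.
Overall workload = 1089 / 15 = 72.6000 ≈ 72.6.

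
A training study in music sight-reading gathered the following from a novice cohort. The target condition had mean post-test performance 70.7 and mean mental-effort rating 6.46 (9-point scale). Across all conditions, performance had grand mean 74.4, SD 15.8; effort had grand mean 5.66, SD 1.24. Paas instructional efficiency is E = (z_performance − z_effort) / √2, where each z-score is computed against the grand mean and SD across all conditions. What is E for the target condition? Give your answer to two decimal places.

z_performance = (70.7 − 74.4) / 15.8 = -3.7000 / 15.8 = -0.2342.
z_effort = (6.46 − 5.66) / 1.24 = 0.8000 / 1.24 = 0.6452.
z_P − z_E = -0.2342 − 0.6452 = -0.8794.
E = -0.8794 / √2 = -0.8794 / 1.41421 = -0.6218 ≈ -0.62.

-0.62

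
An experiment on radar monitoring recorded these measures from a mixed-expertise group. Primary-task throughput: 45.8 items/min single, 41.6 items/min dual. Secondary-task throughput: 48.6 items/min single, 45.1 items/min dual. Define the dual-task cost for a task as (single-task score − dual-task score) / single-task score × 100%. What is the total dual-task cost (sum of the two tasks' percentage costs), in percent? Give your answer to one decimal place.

16.4

Primary cost = (45.8 − 41.6) / 45.8 × 100% = 9.1703%.
Secondary cost = (48.6 − 45.1) / 48.6 × 100% = 7.2016%.
Total = 9.1703% + 7.2016% = 16.3719% ≈ 16.4%.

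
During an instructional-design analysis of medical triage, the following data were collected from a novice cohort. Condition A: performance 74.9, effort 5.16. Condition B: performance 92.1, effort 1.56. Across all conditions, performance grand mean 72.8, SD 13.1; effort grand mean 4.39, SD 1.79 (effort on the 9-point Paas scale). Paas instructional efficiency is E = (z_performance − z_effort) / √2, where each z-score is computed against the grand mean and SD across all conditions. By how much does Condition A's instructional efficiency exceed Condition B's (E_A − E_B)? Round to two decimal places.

Condition A: z_P = (74.9 − 72.8)/13.1 = 0.1603; z_E = (5.16 − 4.39)/1.79 = 0.4302; E_A = (0.1603 − 0.4302)/√2 = -0.1908.
Condition B: z_P = (92.1 − 72.8)/13.1 = 1.4733; z_E = (1.56 − 4.39)/1.79 = -1.5810; E_B = (1.4733 − (-1.5810))/√2 = 2.1597.
E_A − E_B = -0.1908 − 2.1597 = -2.3505 ≈ -2.35.

-2.35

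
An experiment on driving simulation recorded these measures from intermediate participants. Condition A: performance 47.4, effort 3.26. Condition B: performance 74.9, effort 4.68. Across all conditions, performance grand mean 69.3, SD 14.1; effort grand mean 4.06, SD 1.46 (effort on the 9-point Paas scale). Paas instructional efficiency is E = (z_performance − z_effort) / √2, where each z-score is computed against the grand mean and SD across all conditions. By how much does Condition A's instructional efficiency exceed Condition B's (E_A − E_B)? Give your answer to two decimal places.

Condition A: z_P = (47.4 − 69.3)/14.1 = -1.5532; z_E = (3.26 − 4.06)/1.46 = -0.5479; E_A = (-1.5532 − (-0.5479))/√2 = -0.7109.
Condition B: z_P = (74.9 − 69.3)/14.1 = 0.3972; z_E = (4.68 − 4.06)/1.46 = 0.4247; E_B = (0.3972 − 0.4247)/√2 = -0.0194.
E_A − E_B = -0.7109 − (-0.0194) = -0.6915 ≈ -0.69.

-0.69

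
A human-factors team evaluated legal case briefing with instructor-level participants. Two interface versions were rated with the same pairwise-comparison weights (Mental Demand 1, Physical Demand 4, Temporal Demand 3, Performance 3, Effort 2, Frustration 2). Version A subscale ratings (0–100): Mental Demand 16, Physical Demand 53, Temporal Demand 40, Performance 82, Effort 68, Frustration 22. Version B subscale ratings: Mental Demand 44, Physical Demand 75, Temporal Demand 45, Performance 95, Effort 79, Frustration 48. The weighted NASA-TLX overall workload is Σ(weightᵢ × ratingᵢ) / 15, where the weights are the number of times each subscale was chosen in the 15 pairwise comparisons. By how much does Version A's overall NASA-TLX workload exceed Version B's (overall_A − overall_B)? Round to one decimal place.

-16.3

Version A weighted sum = 1·16 + 4·53 + 3·40 + 3·82 + 2·68 + 2·22 = 16 + 212 + 120 + 246 + 136 + 44 = 774; overall_A = 774/15 = 51.6000.
Version B weighted sum = 1·44 + 4·75 + 3·45 + 3·95 + 2·79 + 2·48 = 44 + 300 + 135 + 285 + 158 + 96 = 1018; overall_B = 1018/15 = 67.8667.
Difference = 51.6000 − 67.8667 = -16.2667 ≈ -16.3.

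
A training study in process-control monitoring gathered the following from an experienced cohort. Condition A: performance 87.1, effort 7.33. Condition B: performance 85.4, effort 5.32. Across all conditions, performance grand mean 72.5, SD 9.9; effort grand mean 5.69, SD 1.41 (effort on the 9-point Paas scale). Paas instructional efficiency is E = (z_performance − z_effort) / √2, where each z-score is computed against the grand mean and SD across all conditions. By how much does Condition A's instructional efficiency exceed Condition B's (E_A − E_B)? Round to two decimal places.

Condition A: z_P = (87.1 − 72.5)/9.9 = 1.4747; z_E = (7.33 − 5.69)/1.41 = 1.1631; E_A = (1.4747 − 1.1631)/√2 = 0.2203.
Condition B: z_P = (85.4 − 72.5)/9.9 = 1.3030; z_E = (5.32 − 5.69)/1.41 = -0.2624; E_B = (1.3030 − (-0.2624))/√2 = 1.1069.
E_A − E_B = 0.2203 − 1.1069 = -0.8866 ≈ -0.89.

-0.89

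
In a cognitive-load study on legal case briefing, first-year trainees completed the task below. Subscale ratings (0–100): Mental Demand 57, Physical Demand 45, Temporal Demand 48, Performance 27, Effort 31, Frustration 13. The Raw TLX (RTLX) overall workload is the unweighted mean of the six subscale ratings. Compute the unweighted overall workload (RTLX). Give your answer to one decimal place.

36.8

Sum of ratings = 57 + 45 + 48 + 27 + 31 + 13 = 221.
RTLX = 221 / 6 = 36.8333 ≈ 36.8.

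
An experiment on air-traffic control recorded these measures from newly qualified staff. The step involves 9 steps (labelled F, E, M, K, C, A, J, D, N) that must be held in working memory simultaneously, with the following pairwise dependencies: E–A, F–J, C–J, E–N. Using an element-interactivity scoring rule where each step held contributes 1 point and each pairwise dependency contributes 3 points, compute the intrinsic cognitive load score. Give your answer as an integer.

Count of steps held simultaneously: 9.
Count of pairwise dependencies listed: 4.
Element contribution: 9 × 1 = 9.
Interaction contribution: 4 × 3 = 12.
Intrinsic load = 9 + 12 = 21.

21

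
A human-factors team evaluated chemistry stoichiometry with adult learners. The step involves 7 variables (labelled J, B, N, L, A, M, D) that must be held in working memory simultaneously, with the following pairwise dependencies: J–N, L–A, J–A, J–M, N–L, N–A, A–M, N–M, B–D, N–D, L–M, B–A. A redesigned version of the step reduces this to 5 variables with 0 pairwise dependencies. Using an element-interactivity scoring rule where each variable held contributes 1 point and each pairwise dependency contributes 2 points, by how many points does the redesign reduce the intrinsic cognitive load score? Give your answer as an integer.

Original: 7 × 1 + 12 × 2 = 7 + 24 = 31.
Redesigned: 5 × 1 + 0 × 2 = 5 + 0 = 5.
Reduction = 31 − 5 = 26.

26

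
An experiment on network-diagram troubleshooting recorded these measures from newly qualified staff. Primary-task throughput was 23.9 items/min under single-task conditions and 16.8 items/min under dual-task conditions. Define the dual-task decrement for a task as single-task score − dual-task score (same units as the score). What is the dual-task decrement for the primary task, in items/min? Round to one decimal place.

7.1

Decrement = 23.9 − 16.8 = 7.1000 items/min ≈ 7.1 items/min.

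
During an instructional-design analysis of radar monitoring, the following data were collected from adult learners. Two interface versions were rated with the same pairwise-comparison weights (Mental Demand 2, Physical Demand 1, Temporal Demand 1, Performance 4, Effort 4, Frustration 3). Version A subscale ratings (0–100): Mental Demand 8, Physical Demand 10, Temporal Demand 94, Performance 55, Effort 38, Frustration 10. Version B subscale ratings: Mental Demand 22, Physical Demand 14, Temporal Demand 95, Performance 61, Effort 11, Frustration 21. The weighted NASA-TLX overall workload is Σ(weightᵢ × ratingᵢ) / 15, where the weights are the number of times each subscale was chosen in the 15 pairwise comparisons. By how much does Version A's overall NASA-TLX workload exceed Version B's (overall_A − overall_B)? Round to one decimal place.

1.2

Version A weighted sum = 2·8 + 1·10 + 1·94 + 4·55 + 4·38 + 3·10 = 16 + 10 + 94 + 220 + 152 + 30 = 522; overall_A = 522/15 = 34.8000.
Version B weighted sum = 2·22 + 1·14 + 1·95 + 4·61 + 4·11 + 3·21 = 44 + 14 + 95 + 244 + 44 + 63 = 504; overall_B = 504/15 = 33.6000.
Difference = 34.8000 − 33.6000 = 1.2000 ≈ 1.2.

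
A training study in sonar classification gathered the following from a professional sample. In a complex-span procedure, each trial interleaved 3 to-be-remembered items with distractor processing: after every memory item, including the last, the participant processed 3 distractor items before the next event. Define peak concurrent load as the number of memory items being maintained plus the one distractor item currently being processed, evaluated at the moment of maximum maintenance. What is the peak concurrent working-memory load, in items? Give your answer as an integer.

4

Maintenance is greatest during the distractor(s) after memory item 3: all 3 memory items are being held.
One distractor item is concurrently being processed.
Peak concurrent load = 3 + 1 = 4 items.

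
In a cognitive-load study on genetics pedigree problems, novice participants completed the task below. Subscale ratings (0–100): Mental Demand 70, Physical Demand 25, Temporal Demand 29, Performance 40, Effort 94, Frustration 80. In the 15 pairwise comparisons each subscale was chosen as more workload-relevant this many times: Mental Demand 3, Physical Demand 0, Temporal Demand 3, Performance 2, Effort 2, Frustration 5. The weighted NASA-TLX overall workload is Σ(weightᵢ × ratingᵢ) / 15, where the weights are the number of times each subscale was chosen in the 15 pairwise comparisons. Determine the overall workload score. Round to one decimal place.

64.3

The tallies are the weights (they sum to 15).
Weighted sum = 3·70 + 0·25 + 3·29 + 2·40 + 2·94 + 5·80
            = 210 + 0 + 87 + 80 + 188 + 400 = 965.
Overall workload = 965 / 15 = 64.3333 ≈ 64.3.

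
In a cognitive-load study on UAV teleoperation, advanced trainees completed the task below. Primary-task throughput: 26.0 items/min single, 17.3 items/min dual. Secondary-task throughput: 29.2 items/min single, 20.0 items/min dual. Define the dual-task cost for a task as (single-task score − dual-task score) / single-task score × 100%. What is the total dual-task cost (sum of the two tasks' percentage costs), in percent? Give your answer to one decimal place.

65.0

Primary cost = (26.0 − 17.3) / 26.0 × 100% = 33.4615%.
Secondary cost = (29.2 − 20.0) / 29.2 × 100% = 31.5068%.
Total = 33.4615% + 31.5068% = 64.9683% ≈ 65.0%.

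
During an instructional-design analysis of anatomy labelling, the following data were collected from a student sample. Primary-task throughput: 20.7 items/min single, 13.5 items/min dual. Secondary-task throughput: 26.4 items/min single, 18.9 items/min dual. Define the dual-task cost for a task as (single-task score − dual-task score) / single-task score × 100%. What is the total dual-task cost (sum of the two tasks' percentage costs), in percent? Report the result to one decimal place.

Primary cost = (20.7 − 13.5) / 20.7 × 100% = 34.7826%.
Secondary cost = (26.4 − 18.9) / 26.4 × 100% = 28.4091%.
Total = 34.7826% + 28.4091% = 63.1917% ≈ 63.2%.

63.2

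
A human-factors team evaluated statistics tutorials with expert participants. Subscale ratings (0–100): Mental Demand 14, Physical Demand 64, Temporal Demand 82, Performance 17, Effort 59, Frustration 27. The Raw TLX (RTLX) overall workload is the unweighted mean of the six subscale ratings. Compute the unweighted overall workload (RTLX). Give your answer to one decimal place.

43.8

Sum of ratings = 14 + 64 + 82 + 17 + 59 + 27 = 263.
RTLX = 263 / 6 = 43.8333 ≈ 43.8.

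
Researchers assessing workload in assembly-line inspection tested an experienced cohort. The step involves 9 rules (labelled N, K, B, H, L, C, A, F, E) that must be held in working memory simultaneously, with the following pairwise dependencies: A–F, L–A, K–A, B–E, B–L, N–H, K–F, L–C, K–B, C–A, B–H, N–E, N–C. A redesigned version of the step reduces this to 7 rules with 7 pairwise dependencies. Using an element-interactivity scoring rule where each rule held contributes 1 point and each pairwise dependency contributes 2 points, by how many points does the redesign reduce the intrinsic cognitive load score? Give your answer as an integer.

Original: 9 × 1 + 13 × 2 = 9 + 26 = 35.
Redesigned: 7 × 1 + 7 × 2 = 7 + 14 = 21.
Reduction = 35 − 21 = 14.

14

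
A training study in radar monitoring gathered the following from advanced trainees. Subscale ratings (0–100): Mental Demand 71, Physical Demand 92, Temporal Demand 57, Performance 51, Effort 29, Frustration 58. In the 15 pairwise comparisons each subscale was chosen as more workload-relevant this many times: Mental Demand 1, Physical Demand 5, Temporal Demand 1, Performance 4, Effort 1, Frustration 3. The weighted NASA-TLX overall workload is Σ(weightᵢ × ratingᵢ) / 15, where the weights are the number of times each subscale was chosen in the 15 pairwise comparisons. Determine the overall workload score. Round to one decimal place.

The tallies are the weights (they sum to 15).
Weighted sum = 1·71 + 5·92 + 1·57 + 4·51 + 1·29 + 3·58
            = 71 + 460 + 57 + 204 + 29 + 174 = 995.
Overall workload = 995 / 15 = 66.3333 ≈ 66.3.

66.3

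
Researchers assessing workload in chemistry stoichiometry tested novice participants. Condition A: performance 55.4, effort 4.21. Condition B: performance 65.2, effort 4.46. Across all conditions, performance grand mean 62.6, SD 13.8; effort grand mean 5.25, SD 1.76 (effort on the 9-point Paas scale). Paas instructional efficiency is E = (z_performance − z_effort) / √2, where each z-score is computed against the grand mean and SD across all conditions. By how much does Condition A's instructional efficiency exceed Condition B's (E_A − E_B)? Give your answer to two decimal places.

Condition A: z_P = (55.4 − 62.6)/13.8 = -0.5217; z_E = (4.21 − 5.25)/1.76 = -0.5909; E_A = (-0.5217 − (-0.5909))/√2 = 0.0489.
Condition B: z_P = (65.2 − 62.6)/13.8 = 0.1884; z_E = (4.46 − 5.25)/1.76 = -0.4489; E_B = (0.1884 − (-0.4489))/√2 = 0.4506.
E_A − E_B = 0.0489 − 0.4506 = -0.4017 ≈ -0.40.

-0.40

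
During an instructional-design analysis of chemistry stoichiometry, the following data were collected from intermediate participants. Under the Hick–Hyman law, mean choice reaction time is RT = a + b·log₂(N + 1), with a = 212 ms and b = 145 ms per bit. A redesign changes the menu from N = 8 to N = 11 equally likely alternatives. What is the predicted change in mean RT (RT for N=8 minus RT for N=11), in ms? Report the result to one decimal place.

RT(8) = 212 + 145·log₂(9) = 212 + 145·3.1699 = 671.6355 ms.
RT(11) = 212 + 145·log₂(12) = 212 + 145·3.5850 = 731.8250 ms.
Difference = 671.6355 − 731.8250 = -60.1895 ≈ -60.2 ms.

-60.2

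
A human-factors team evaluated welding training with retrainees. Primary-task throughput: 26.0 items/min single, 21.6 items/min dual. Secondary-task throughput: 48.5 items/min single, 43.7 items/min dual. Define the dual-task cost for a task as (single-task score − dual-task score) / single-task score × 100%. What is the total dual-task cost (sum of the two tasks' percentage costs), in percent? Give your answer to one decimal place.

26.8

Primary cost = (26.0 − 21.6) / 26.0 × 100% = 16.9231%.
Secondary cost = (48.5 − 43.7) / 48.5 × 100% = 9.8969%.
Total = 16.9231% + 9.8969% = 26.8200% ≈ 26.8%.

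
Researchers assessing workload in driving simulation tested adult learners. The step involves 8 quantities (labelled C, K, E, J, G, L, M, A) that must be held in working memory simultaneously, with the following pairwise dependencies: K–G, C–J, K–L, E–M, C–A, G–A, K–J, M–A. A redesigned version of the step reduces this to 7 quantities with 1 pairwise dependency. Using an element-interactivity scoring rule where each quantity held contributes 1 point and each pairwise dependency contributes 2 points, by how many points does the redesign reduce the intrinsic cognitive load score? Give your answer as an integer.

Original: 8 × 1 + 8 × 2 = 8 + 16 = 24.
Redesigned: 7 × 1 + 1 × 2 = 7 + 2 = 9.
Reduction = 24 − 9 = 15.

15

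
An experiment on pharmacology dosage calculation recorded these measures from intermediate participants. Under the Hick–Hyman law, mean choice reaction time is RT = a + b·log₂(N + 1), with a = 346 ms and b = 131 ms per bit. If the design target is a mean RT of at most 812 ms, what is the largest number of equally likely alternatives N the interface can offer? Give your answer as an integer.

Set 346 + 131·log₂(N + 1) ≤ 812.
log₂(N + 1) ≤ (812 − 346) / 131 = 3.5573.
N + 1 ≤ 2^3.5573 = 11.7721.
N ≤ 10.7721, so the largest integer N is 10.

10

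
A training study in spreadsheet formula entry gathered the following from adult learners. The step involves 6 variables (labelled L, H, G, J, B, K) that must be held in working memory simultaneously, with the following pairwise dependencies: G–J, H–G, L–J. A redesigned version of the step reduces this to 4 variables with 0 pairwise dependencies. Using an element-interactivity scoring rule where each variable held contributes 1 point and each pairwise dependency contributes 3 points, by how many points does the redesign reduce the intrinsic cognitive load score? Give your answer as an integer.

Original: 6 × 1 + 3 × 3 = 6 + 9 = 15.
Redesigned: 4 × 1 + 0 × 3 = 4 + 0 = 4.
Reduction = 15 − 4 = 11.

11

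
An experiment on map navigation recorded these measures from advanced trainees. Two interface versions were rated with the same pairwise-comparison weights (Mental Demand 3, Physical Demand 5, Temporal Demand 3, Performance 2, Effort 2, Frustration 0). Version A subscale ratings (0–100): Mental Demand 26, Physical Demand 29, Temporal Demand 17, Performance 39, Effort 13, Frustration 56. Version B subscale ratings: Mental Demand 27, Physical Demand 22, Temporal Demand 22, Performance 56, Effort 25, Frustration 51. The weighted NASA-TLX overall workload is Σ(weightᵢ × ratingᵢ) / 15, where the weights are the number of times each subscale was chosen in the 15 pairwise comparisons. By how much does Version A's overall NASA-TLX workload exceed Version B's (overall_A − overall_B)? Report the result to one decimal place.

-2.7

Version A weighted sum = 3·26 + 5·29 + 3·17 + 2·39 + 2·13 + 0·56 = 78 + 145 + 51 + 78 + 26 + 0 = 378; overall_A = 378/15 = 25.2000.
Version B weighted sum = 3·27 + 5·22 + 3·22 + 2·56 + 2·25 + 0·51 = 81 + 110 + 66 + 112 + 50 + 0 = 419; overall_B = 419/15 = 27.9333.
Difference = 25.2000 − 27.9333 = -2.7333 ≈ -2.7.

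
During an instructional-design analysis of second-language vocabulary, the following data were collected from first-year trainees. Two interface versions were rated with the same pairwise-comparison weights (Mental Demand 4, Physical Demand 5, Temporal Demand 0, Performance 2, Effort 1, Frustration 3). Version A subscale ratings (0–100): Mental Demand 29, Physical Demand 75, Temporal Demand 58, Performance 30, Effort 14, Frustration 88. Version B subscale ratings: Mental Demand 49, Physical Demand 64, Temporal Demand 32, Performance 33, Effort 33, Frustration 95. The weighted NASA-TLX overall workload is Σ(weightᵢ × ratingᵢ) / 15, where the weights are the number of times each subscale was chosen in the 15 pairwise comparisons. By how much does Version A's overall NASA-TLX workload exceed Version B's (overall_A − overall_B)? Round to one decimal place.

Version A weighted sum = 4·29 + 5·75 + 0·58 + 2·30 + 1·14 + 3·88 = 116 + 375 + 0 + 60 + 14 + 264 = 829; overall_A = 829/15 = 55.2667.
Version B weighted sum = 4·49 + 5·64 + 0·32 + 2·33 + 1·33 + 3·95 = 196 + 320 + 0 + 66 + 33 + 285 = 900; overall_B = 900/15 = 60.0000.
Difference = 55.2667 − 60.0000 = -4.7333 ≈ -4.7.

-4.7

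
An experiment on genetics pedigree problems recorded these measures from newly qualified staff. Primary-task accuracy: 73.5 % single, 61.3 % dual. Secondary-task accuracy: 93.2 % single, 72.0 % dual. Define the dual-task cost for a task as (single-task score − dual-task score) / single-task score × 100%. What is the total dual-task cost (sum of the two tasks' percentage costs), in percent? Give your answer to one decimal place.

39.3

Primary cost = (73.5 − 61.3) / 73.5 × 100% = 16.5986%.
Secondary cost = (93.2 − 72.0) / 93.2 × 100% = 22.7468%.
Total = 16.5986% + 22.7468% = 39.3454% ≈ 39.3%.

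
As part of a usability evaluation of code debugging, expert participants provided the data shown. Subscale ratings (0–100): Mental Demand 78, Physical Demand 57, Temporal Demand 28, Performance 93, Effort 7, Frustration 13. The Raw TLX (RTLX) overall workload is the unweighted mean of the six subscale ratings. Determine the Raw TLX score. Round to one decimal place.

46.0

Sum of ratings = 78 + 57 + 28 + 93 + 7 + 13 = 276.
RTLX = 276 / 6 = 46.0000 ≈ 46.0.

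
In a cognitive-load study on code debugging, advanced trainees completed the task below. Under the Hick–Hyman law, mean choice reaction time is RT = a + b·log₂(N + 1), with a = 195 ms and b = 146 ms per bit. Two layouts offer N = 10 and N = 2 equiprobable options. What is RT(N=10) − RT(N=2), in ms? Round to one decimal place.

273.7

RT(10) = 195 + 146·log₂(11) = 195 + 146·3.4594 = 700.0724 ms.
RT(2) = 195 + 146·log₂(3) = 195 + 146·1.5850 = 426.4100 ms.
Difference = 700.0724 − 426.4100 = 273.6624 ≈ 273.7 ms.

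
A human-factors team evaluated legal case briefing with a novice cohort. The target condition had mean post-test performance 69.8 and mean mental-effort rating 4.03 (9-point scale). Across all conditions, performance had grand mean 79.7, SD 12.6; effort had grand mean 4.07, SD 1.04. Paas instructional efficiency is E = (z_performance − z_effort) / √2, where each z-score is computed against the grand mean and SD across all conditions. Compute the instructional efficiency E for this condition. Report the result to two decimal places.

z_performance = (69.8 − 79.7) / 12.6 = -9.9000 / 12.6 = -0.7857.
z_effort = (4.03 − 4.07) / 1.04 = -0.0400 / 1.04 = -0.0385.
z_P − z_E = -0.7857 − (-0.0385) = -0.7472.
E = -0.7472 / √2 = -0.7472 / 1.41421 = -0.5284 ≈ -0.53.

-0.53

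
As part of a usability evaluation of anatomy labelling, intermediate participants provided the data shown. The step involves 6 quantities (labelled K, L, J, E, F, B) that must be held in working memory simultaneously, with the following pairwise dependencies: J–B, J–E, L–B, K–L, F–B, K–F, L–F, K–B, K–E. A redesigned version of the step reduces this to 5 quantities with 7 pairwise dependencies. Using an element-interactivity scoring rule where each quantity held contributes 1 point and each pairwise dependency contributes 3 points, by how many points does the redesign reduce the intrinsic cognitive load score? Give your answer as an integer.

7

Original: 6 × 1 + 9 × 3 = 6 + 27 = 33.
Redesigned: 5 × 1 + 7 × 3 = 5 + 21 = 26.
Reduction = 33 − 26 = 7.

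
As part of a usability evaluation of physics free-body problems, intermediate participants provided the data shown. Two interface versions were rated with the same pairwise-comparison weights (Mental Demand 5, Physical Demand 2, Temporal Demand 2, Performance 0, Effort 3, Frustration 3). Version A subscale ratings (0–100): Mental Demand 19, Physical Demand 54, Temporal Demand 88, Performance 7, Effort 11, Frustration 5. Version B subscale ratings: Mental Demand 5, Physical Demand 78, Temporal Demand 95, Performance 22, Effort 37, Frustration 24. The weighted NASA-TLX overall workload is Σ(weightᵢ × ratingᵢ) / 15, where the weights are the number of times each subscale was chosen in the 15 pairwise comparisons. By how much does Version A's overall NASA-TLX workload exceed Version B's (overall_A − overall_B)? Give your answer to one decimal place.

Version A weighted sum = 5·19 + 2·54 + 2·88 + 0·7 + 3·11 + 3·5 = 95 + 108 + 176 + 0 + 33 + 15 = 427; overall_A = 427/15 = 28.4667.
Version B weighted sum = 5·5 + 2·78 + 2·95 + 0·22 + 3·37 + 3·24 = 25 + 156 + 190 + 0 + 111 + 72 = 554; overall_B = 554/15 = 36.9333.
Difference = 28.4667 − 36.9333 = -8.4666 ≈ -8.5.

-8.5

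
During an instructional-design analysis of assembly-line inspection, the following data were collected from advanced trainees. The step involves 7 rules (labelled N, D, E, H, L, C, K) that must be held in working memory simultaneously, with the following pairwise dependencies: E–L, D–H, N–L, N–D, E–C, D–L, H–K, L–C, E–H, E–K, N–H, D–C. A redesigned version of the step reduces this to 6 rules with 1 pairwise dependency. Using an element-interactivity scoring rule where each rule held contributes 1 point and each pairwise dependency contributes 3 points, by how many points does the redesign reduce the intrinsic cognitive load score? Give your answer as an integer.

Original: 7 × 1 + 12 × 3 = 7 + 36 = 43.
Redesigned: 6 × 1 + 1 × 3 = 6 + 3 = 9.
Reduction = 43 − 9 = 34.

34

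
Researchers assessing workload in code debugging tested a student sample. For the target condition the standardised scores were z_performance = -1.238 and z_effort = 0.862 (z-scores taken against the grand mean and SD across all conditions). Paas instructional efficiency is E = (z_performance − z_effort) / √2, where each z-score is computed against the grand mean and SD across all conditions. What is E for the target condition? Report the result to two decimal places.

-1.48

z_P − z_E = -1.238 − 0.862 = -2.1000.
E = -2.1000 / √2 = -2.1000 / 1.41421 = -1.4849 ≈ -1.48.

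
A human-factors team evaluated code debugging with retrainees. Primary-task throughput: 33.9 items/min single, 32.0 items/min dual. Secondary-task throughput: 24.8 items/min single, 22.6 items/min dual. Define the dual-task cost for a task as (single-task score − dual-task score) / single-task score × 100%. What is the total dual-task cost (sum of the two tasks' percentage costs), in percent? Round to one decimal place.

Primary cost = (33.9 − 32.0) / 33.9 × 100% = 5.6047%.
Secondary cost = (24.8 − 22.6) / 24.8 × 100% = 8.8710%.
Total = 5.6047% + 8.8710% = 14.4757% ≈ 14.5%.

14.5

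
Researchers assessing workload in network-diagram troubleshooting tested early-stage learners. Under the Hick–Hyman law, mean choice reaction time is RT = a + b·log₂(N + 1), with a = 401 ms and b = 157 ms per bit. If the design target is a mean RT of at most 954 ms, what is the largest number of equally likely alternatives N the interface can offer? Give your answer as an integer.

10

Set 401 + 157·log₂(N + 1) ≤ 954.
log₂(N + 1) ≤ (954 − 401) / 157 = 3.5223.
N + 1 ≤ 2^3.5223 = 11.4899.
N ≤ 10.4899, so the largest integer N is 10.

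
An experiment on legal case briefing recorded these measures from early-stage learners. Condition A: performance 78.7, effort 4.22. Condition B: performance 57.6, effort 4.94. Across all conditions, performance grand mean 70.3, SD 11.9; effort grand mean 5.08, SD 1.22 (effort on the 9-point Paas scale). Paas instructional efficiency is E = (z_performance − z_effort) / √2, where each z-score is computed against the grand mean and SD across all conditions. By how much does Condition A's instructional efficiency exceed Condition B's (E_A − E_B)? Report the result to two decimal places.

1.67

Condition A: z_P = (78.7 − 70.3)/11.9 = 0.7059; z_E = (4.22 − 5.08)/1.22 = -0.7049; E_A = (0.7059 − (-0.7049))/√2 = 0.9976.
Condition B: z_P = (57.6 − 70.3)/11.9 = -1.0672; z_E = (4.94 − 5.08)/1.22 = -0.1148; E_B = (-1.0672 − (-0.1148))/√2 = -0.6734.
E_A − E_B = 0.9976 − (-0.6734) = 1.6710 ≈ 1.67.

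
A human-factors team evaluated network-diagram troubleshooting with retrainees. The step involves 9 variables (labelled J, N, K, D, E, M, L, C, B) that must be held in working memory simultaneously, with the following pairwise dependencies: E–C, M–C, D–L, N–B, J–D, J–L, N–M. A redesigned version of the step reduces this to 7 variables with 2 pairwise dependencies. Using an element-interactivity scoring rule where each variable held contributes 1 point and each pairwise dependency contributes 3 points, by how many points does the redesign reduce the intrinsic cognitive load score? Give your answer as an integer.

Original: 9 × 1 + 7 × 3 = 9 + 21 = 30.
Redesigned: 7 × 1 + 2 × 3 = 7 + 6 = 13.
Reduction = 30 − 13 = 17.

17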